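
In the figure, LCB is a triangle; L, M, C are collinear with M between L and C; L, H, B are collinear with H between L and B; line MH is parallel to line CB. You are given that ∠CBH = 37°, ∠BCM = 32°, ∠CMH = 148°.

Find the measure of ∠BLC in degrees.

∠BLC = 111°

1. ∠CBL = 37°  [H on ray BL]
2. ∠BCL = 32°  [M on ray CL]
3. ∠BLC = 111°  [△LCB]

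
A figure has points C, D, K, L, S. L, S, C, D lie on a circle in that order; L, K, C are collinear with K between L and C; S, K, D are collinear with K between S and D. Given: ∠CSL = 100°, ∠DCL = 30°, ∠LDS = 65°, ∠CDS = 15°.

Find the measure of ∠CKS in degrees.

1. ∠CDL = 80°  [cyclic LSCD, opposite ∠S+∠D]
2. ∠CLD = 70°  [△LCD]
3. ∠LCS = 65°  [same arc LS]
4. ∠CSD = 70°  [same arc CD]
5. ∠CKS = 45°  [△SKC]

∠CKS = 45°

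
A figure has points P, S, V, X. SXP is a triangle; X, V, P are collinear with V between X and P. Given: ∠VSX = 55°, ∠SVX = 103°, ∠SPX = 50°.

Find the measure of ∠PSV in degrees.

1. ∠PVS = 77°  [linear pair at V on XP]
2. ∠SPV = 50°  [V on ray PX]
3. ∠PSV = 53°  [△SVP]

∠PSV = 53°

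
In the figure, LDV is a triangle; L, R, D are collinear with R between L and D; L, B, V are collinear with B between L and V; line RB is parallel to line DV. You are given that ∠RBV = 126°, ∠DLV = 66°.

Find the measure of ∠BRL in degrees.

∠BRL = 60°

1. ∠LBR = 54°  [linear pair at B on LV]
2. ∠BLR = 66°  [R on LD, B on LV]
3. ∠BRL = 60°  [△LRB]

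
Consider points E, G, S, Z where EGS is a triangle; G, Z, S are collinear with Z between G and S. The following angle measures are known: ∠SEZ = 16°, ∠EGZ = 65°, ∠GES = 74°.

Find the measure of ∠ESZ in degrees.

∠ESZ = 41°

1. ∠EGS = 65°  [Z on ray GS]
2. ∠ESG = 41°  [△EGS]
3. ∠ESZ = 41°  [Z on ray SG]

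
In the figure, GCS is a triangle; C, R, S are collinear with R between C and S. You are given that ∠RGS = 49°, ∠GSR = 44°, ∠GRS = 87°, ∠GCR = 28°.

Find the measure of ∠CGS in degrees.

1. ∠CSG = 44°  [R on ray SC]
2. ∠GCS = 28°  [R on ray CS]
3. ∠CGS = 108°  [△GCS]

∠CGS = 108°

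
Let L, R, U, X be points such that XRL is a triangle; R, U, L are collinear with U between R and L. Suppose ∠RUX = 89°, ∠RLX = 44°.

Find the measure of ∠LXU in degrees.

∠LXU = 45°

1. ∠LUX = 91°  [linear pair at U on RL]
2. ∠ULX = 44°  [U on ray LR]
3. ∠LXU = 45°  [△XUL]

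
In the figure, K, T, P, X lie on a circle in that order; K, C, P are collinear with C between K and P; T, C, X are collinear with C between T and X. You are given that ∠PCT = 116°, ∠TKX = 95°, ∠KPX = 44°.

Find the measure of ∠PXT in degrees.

∠PXT = 72°

1. ∠KCX = 116°  [vertical angles at C]
2. ∠PCX = 64°  [linear pair at C on KP]
3. ∠PXT = 72°  [△PCX]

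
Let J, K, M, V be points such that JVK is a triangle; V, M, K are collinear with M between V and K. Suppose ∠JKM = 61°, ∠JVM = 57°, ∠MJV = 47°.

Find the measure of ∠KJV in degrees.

1. ∠JKV = 61°  [M on ray KV]
2. ∠JVK = 57°  [M on ray VK]
3. ∠KJV = 62°  [△JVK]

∠KJV = 62°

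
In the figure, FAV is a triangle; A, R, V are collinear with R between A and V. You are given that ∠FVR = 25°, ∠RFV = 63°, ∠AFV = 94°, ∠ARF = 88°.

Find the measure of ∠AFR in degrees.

∠AFR = 31°

1. ∠AVF = 25°  [R on ray VA]
2. ∠FAV = 61°  [△FAV]
3. ∠FAR = 61°  [R on ray AV]
4. ∠AFR = 31°  [△FAR]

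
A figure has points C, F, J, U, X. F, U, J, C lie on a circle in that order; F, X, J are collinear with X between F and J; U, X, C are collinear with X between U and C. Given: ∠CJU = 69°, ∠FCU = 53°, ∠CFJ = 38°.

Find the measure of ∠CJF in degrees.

∠CJF = 16°

1. ∠CFU = 111°  [cyclic FUJC, opposite ∠F+∠J]
2. ∠CUF = 16°  [△FUC]
3. ∠CJF = 16°  [same arc FC]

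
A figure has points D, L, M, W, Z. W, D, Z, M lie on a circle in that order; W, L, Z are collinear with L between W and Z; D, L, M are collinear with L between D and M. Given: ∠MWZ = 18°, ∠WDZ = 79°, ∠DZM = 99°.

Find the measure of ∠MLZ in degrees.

∠MLZ = 56°

1. ∠MDZ = 18°  [same arc ZM]
2. ∠WMZ = 101°  [cyclic WDZM, opposite ∠D+∠M]
3. ∠DMZ = 63°  [△DZM]
4. ∠MZW = 61°  [△WZM]
5. ∠MLZ = 56°  [△ZLM]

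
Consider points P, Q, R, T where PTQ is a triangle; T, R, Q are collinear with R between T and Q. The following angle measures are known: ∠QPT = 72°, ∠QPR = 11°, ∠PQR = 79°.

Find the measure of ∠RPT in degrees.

∠RPT = 61°

1. ∠PRQ = 90°  [△PRQ]
2. ∠PQT = 79°  [R on ray QT]
3. ∠PRT = 90°  [linear pair at R on TQ]
4. ∠PTQ = 29°  [△PTQ]
5. ∠PTR = 29°  [R on ray TQ]
6. ∠RPT = 61°  [△PTR]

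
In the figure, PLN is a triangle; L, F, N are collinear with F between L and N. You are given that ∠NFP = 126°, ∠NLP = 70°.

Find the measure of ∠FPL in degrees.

1. ∠LFP = 54°  [linear pair at F on LN]
2. ∠FLP = 70°  [F on ray LN]
3. ∠FPL = 56°  [△PLF]

∠FPL = 56°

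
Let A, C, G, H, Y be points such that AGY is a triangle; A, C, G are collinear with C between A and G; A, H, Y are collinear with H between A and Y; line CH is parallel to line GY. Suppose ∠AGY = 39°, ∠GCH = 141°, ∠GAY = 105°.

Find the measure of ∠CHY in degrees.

∠CHY = 144°

1. ∠AYG = 36°  [△AGY]
2. ∠AHC = 36°  [CH∥GY, corresponding at H]
3. ∠CHY = 144°  [linear pair at H on AY]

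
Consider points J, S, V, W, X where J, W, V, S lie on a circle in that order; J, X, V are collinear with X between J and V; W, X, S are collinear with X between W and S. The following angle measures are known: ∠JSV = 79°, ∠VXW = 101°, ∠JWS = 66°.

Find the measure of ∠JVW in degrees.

∠JVW = 44°

1. ∠JWV = 101°  [cyclic JWVS, opposite ∠W+∠S]
2. ∠JXW = 79°  [linear pair at X on JV]
3. ∠VJW = 35°  [△JXW]
4. ∠JVW = 44°  [△JWV]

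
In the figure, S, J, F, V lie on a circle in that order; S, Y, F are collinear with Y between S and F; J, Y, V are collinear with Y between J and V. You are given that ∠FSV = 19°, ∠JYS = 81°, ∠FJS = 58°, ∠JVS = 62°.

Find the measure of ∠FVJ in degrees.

∠FVJ = 60°

1. ∠FYV = 81°  [vertical angles at Y]
2. ∠FVS = 122°  [cyclic SJFV, opposite ∠J+∠V]
3. ∠SFV = 39°  [△SFV]
4. ∠FVJ = 60°  [△FYV]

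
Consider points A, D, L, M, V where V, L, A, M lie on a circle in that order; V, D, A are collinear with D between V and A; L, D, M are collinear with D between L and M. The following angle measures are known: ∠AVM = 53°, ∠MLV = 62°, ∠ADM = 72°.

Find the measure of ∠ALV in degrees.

∠ALV = 115°

1. ∠MAV = 62°  [same arc VM]
2. ∠AMV = 65°  [△VAM]
3. ∠ALV = 115°  [cyclic VLAM, opposite ∠L+∠M]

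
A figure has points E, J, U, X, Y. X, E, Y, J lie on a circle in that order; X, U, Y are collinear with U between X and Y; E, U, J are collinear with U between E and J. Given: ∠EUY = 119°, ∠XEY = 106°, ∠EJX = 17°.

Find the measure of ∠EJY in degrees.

1. ∠JUX = 119°  [vertical angles at U]
2. ∠XJY = 74°  [cyclic XEYJ, opposite ∠E+∠J]
3. ∠JXY = 44°  [△XUJ]
4. ∠JUY = 61°  [linear pair at U on XY]
5. ∠JYX = 62°  [△XYJ]
6. ∠EJY = 57°  [△YUJ]

∠EJY = 57°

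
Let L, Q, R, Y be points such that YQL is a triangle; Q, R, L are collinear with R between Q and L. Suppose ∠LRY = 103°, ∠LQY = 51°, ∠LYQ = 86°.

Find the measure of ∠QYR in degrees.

∠QYR = 52°

1. ∠QRY = 77°  [linear pair at R on QL]
2. ∠RQY = 51°  [R on ray QL]
3. ∠QYR = 52°  [△YQR]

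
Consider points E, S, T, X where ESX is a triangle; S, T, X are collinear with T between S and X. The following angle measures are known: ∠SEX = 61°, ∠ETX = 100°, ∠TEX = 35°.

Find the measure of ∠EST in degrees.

∠EST = 74°

1. ∠EXT = 45°  [△ETX]
2. ∠EXS = 45°  [T on ray XS]
3. ∠ESX = 74°  [△ESX]
4. ∠EST = 74°  [T on ray SX]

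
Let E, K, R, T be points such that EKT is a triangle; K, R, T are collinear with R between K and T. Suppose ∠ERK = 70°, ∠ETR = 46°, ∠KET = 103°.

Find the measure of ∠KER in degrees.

∠KER = 79°

1. ∠ETK = 46°  [R on ray TK]
2. ∠EKT = 31°  [△EKT]
3. ∠EKR = 31°  [R on ray KT]
4. ∠KER = 79°  [△EKR]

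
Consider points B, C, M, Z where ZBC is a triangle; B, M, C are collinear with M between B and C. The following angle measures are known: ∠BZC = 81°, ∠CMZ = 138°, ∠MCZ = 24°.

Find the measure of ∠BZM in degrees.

∠BZM = 63°

1. ∠BMZ = 42°  [linear pair at M on BC]
2. ∠BCZ = 24°  [M on ray CB]
3. ∠CBZ = 75°  [△ZBC]
4. ∠MBZ = 75°  [M on ray BC]
5. ∠BZM = 63°  [△ZBM]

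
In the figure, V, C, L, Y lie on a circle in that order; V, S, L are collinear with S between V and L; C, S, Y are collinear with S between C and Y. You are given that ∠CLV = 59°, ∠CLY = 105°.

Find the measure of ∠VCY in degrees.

1. ∠CYV = 59°  [same arc VC]
2. ∠CVY = 75°  [cyclic VCLY, opposite ∠V+∠L]
3. ∠VCY = 46°  [△VCY]

∠VCY = 46°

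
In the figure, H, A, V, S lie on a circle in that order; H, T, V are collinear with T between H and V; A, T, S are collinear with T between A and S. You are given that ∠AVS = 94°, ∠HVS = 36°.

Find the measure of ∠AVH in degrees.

∠AVH = 58°

1. ∠AHS = 86°  [cyclic HAVS, opposite ∠H+∠V]
2. ∠HAS = 36°  [same arc HS]
3. ∠ASH = 58°  [△HAS]
4. ∠AVH = 58°  [same arc HA]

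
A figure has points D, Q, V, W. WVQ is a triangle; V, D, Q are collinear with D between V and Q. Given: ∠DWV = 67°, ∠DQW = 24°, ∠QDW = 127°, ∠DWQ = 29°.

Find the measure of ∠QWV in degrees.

1. ∠VQW = 24°  [D on ray QV]
2. ∠VDW = 53°  [linear pair at D on VQ]
3. ∠DVW = 60°  [△WVD]
4. ∠QVW = 60°  [D on ray VQ]
5. ∠QWV = 96°  [△WVQ]

∠QWV = 96°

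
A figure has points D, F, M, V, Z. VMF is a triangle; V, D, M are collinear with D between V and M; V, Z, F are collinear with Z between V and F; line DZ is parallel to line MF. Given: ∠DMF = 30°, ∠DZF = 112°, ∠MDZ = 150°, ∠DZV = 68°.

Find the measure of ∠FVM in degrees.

∠FVM = 82°

1. ∠FMV = 30°  [D on ray MV]
2. ∠MFV = 68°  [DZ∥MF, corresponding at Z]
3. ∠FVM = 82°  [△VMF]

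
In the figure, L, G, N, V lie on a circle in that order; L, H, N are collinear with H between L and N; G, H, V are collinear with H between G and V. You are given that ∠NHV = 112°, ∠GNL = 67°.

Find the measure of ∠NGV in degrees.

∠NGV = 45°

1. ∠GHL = 112°  [vertical angles at H]
2. ∠GHN = 68°  [linear pair at H on LN]
3. ∠NGV = 45°  [△GHN]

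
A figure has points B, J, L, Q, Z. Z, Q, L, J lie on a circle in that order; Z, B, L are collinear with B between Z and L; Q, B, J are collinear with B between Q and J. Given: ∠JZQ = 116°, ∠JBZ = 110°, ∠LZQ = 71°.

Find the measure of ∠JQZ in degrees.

∠JQZ = 39°

1. ∠LBQ = 110°  [vertical angles at B]
2. ∠QBZ = 70°  [linear pair at B on ZL]
3. ∠JQZ = 39°  [△ZBQ]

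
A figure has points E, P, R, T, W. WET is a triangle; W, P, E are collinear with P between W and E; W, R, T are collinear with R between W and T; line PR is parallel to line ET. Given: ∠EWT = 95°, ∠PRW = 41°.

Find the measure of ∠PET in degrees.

∠PET = 44°

1. ∠PWR = 95°  [P on WE, R on WT]
2. ∠RPW = 44°  [△WPR]
3. ∠EPR = 136°  [linear pair at P on WE]
4. ∠PET = 44°  [PR∥ET, co-interior at E–P]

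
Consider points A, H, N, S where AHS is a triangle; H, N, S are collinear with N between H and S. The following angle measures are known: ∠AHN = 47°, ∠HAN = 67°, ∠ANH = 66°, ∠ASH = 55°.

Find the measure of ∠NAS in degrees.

1. ∠ANS = 114°  [linear pair at N on HS]
2. ∠ASN = 55°  [N on ray SH]
3. ∠NAS = 11°  [△ANS]

∠NAS = 11°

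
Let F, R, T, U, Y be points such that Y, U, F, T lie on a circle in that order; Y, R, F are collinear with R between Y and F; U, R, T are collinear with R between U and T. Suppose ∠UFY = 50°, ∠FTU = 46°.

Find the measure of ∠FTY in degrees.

∠FTY = 96°

1. ∠FYU = 46°  [same arc UF]
2. ∠FUY = 84°  [△YUF]
3. ∠FTY = 96°  [cyclic YUFT, opposite ∠U+∠T]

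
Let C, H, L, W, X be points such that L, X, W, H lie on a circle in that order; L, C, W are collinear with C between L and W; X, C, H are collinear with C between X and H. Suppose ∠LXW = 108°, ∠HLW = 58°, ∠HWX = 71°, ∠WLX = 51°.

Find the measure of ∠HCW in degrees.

∠HCW = 79°

1. ∠LHW = 72°  [cyclic LXWH, opposite ∠X+∠H]
2. ∠HXW = 58°  [same arc WH]
3. ∠HWL = 50°  [△LWH]
4. ∠WHX = 51°  [△XWH]
5. ∠HCW = 79°  [△WCH]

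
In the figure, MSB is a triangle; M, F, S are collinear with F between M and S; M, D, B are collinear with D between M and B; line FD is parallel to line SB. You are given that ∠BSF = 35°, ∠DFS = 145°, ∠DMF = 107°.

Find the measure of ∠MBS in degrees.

1. ∠BSM = 35°  [F on ray SM]
2. ∠BMS = 107°  [F on MS, D on MB]
3. ∠MBS = 38°  [△MSB]

∠MBS = 38°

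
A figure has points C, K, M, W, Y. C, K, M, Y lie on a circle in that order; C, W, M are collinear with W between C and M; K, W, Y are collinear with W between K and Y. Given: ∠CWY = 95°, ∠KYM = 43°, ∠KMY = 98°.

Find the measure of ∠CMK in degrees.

∠CMK = 46°

1. ∠KWM = 95°  [vertical angles at W]
2. ∠MKY = 39°  [△KMY]
3. ∠CMK = 46°  [△KWM]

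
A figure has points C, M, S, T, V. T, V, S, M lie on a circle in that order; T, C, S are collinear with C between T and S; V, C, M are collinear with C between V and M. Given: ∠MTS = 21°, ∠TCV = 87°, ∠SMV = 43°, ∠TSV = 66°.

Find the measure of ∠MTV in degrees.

∠MTV = 64°

1. ∠MVS = 21°  [same arc SM]
2. ∠MSV = 116°  [△VSM]
3. ∠MTV = 64°  [cyclic TVSM, opposite ∠T+∠S]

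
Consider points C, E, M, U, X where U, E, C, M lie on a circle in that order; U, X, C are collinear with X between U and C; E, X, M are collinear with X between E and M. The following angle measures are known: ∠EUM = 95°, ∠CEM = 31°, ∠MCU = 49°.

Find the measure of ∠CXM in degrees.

∠CXM = 67°

1. ∠ECM = 85°  [cyclic UECM, opposite ∠U+∠C]
2. ∠CME = 64°  [△ECM]
3. ∠CXM = 67°  [△CXM]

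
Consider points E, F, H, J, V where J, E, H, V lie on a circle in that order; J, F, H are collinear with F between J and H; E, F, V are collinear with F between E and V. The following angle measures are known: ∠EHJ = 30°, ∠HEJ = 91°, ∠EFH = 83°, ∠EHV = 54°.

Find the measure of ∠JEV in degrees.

1. ∠EVJ = 30°  [same arc JE]
2. ∠EJV = 126°  [cyclic JEHV, opposite ∠J+∠H]
3. ∠JEV = 24°  [△JEV]

∠JEV = 24°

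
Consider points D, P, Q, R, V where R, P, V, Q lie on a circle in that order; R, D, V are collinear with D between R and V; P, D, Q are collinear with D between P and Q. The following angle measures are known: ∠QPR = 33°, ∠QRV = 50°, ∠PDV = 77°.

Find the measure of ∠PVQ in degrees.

∠PVQ = 86°

1. ∠QVR = 33°  [same arc RQ]
2. ∠QPV = 50°  [same arc VQ]
3. ∠QDR = 77°  [vertical angles at D]
4. ∠QDV = 103°  [linear pair at D on RV]
5. ∠PQV = 44°  [△VDQ]
6. ∠PVQ = 86°  [△PVQ]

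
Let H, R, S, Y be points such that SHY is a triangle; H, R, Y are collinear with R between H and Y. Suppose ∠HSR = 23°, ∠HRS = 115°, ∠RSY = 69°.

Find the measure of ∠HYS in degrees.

1. ∠SRY = 65°  [linear pair at R on HY]
2. ∠RYS = 46°  [△SRY]
3. ∠HYS = 46°  [R on ray YH]

∠HYS = 46°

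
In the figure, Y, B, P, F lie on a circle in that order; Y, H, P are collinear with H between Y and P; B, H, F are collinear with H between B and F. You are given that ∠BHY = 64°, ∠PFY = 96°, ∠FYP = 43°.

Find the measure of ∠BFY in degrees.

∠BFY = 21°

1. ∠FHP = 64°  [vertical angles at H]
2. ∠FHY = 116°  [linear pair at H on YP]
3. ∠BFY = 21°  [△YHF]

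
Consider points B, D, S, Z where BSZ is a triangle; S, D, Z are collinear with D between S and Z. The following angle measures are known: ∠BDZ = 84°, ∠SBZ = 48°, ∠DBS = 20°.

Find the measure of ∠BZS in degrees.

∠BZS = 68°

1. ∠BDS = 96°  [linear pair at D on SZ]
2. ∠BSD = 64°  [△BSD]
3. ∠BSZ = 64°  [D on ray SZ]
4. ∠BZS = 68°  [△BSZ]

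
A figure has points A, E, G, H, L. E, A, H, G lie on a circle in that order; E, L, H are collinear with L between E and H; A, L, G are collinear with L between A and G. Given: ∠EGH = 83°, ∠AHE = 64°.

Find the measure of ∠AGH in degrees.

1. ∠EAH = 97°  [cyclic EAHG, opposite ∠A+∠G]
2. ∠AEH = 19°  [△EAH]
3. ∠AGH = 19°  [same arc AH]

∠AGH = 19°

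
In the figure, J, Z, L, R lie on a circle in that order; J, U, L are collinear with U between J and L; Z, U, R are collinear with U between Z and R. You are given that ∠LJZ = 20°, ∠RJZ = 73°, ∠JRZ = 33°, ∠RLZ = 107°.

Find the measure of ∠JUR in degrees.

1. ∠LRZ = 20°  [same arc ZL]
2. ∠JLZ = 33°  [same arc JZ]
3. ∠LZR = 53°  [△ZLR]
4. ∠LUZ = 94°  [△ZUL]
5. ∠JUR = 94°  [vertical angles at U]

∠JUR = 94°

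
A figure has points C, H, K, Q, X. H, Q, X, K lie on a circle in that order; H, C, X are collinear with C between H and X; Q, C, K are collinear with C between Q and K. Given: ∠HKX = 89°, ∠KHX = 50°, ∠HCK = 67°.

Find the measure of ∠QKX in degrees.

∠QKX = 26°

1. ∠HXK = 41°  [△HXK]
2. ∠KCX = 113°  [linear pair at C on HX]
3. ∠QKX = 26°  [△XCK]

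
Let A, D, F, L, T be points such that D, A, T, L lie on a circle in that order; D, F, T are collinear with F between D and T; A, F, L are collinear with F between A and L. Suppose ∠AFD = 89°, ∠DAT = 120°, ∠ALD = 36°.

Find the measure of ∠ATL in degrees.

1. ∠AFT = 91°  [linear pair at F on DT]
2. ∠ATD = 36°  [same arc DA]
3. ∠LAT = 53°  [△AFT]
4. ∠ADT = 24°  [△DAT]
5. ∠ALT = 24°  [same arc AT]
6. ∠ATL = 103°  [△ATL]

∠ATL = 103°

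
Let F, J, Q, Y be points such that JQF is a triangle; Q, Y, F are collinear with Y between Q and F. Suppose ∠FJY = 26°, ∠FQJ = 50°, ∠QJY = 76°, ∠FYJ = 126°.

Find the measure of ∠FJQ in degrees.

1. ∠JFY = 28°  [△JYF]
2. ∠JFQ = 28°  [Y on ray FQ]
3. ∠FJQ = 102°  [△JQF]

∠FJQ = 102°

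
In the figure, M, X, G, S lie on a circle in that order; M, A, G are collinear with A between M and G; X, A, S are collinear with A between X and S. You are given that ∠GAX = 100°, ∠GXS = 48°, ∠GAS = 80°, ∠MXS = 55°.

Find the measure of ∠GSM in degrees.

1. ∠GMS = 48°  [same arc GS]
2. ∠MGS = 55°  [same arc MS]
3. ∠GSM = 77°  [△MGS]

∠GSM = 77°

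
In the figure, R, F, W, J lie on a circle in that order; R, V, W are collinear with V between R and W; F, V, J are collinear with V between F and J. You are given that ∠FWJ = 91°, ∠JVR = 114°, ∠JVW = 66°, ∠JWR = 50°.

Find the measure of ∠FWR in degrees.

1. ∠FRJ = 89°  [cyclic RFWJ, opposite ∠R+∠W]
2. ∠JFR = 50°  [same arc RJ]
3. ∠FJR = 41°  [△RFJ]
4. ∠FWR = 41°  [same arc RF]

∠FWR = 41°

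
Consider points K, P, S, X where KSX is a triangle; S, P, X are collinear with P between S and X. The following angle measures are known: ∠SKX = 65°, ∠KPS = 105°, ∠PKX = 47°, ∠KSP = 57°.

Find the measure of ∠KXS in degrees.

1. ∠KPX = 75°  [linear pair at P on SX]
2. ∠KXP = 58°  [△KPX]
3. ∠KXS = 58°  [P on ray XS]

∠KXS = 58°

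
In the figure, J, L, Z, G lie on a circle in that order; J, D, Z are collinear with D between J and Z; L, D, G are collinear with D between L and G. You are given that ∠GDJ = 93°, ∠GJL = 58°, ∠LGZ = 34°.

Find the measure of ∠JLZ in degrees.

∠JLZ = 83°

1. ∠LDZ = 93°  [vertical angles at D]
2. ∠GZL = 122°  [cyclic JLZG, opposite ∠J+∠Z]
3. ∠LJZ = 34°  [same arc LZ]
4. ∠GLZ = 24°  [△LZG]
5. ∠JZL = 63°  [△LDZ]
6. ∠JLZ = 83°  [△JLZ]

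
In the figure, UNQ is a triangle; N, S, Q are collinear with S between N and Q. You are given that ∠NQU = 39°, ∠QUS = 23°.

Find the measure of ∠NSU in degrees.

∠NSU = 62°

1. ∠SQU = 39°  [S on ray QN]
2. ∠QSU = 118°  [△USQ]
3. ∠NSU = 62°  [linear pair at S on NQ]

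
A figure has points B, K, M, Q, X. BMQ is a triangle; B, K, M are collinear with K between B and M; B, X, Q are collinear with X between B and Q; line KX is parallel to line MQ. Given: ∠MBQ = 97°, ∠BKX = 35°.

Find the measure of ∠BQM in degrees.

∠BQM = 48°

1. ∠KBX = 97°  [K on BM, X on BQ]
2. ∠BXK = 48°  [△BKX]
3. ∠BQM = 48°  [KX∥MQ, corresponding at X]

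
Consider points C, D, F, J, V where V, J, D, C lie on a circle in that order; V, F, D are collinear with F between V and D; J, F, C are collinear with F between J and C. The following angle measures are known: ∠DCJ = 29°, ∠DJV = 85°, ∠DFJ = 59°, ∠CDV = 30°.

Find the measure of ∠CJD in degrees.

∠CJD = 55°

1. ∠DVJ = 29°  [same arc JD]
2. ∠JDV = 66°  [△VJD]
3. ∠CJD = 55°  [△JFD]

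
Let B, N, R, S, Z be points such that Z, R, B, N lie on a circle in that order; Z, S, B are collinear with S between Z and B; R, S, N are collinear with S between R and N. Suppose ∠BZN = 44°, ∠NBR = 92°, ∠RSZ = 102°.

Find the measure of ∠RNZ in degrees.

1. ∠BRN = 44°  [same arc BN]
2. ∠BSR = 78°  [linear pair at S on ZB]
3. ∠RBZ = 58°  [△RSB]
4. ∠RNZ = 58°  [same arc ZR]

∠RNZ = 58°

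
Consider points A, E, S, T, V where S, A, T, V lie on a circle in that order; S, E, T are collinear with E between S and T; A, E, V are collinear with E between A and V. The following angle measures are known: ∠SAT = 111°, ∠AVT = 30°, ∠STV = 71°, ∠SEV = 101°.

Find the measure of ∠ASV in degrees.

1. ∠SVT = 69°  [cyclic SATV, opposite ∠A+∠V]
2. ∠SAV = 71°  [same arc SV]
3. ∠TSV = 40°  [△STV]
4. ∠AVS = 39°  [△SEV]
5. ∠ASV = 70°  [△SAV]

∠ASV = 70°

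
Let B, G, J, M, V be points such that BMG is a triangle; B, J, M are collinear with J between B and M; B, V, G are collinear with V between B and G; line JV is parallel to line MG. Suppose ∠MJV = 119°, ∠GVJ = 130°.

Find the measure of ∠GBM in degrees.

1. ∠BJV = 61°  [linear pair at J on BM]
2. ∠BVJ = 50°  [linear pair at V on BG]
3. ∠JBV = 69°  [△BJV]
4. ∠GBM = 69°  [J on BM, V on BG]

∠GBM = 69°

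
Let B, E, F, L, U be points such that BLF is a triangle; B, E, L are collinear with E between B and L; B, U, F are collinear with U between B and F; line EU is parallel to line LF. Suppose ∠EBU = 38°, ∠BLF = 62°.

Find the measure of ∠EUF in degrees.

∠EUF = 100°

1. ∠FBL = 38°  [E on BL, U on BF]
2. ∠BFL = 80°  [△BLF]
3. ∠BUE = 80°  [EU∥LF, corresponding at U]
4. ∠EUF = 100°  [linear pair at U on BF]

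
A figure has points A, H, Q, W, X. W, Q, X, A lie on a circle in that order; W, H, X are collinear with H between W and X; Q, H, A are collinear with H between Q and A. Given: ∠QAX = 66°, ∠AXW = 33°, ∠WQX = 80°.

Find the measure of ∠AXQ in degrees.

∠AXQ = 67°

1. ∠WAX = 100°  [cyclic WQXA, opposite ∠Q+∠A]
2. ∠AWX = 47°  [△WXA]
3. ∠AQX = 47°  [same arc XA]
4. ∠AXQ = 67°  [△QXA]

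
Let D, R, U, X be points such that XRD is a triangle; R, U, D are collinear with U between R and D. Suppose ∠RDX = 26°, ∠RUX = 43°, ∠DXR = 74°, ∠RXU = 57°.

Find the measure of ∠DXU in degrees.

∠DXU = 17°

1. ∠UDX = 26°  [U on ray DR]
2. ∠DUX = 137°  [linear pair at U on RD]
3. ∠DXU = 17°  [△XUD]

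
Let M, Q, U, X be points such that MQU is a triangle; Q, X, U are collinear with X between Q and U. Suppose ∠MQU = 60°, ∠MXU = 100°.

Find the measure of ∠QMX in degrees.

∠QMX = 40°

1. ∠MQX = 60°  [X on ray QU]
2. ∠MXQ = 80°  [linear pair at X on QU]
3. ∠QMX = 40°  [△MQX]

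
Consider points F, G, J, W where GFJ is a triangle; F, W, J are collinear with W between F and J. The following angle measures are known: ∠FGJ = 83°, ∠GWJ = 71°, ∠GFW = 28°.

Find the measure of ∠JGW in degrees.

1. ∠GFJ = 28°  [W on ray FJ]
2. ∠FJG = 69°  [△GFJ]
3. ∠GJW = 69°  [W on ray JF]
4. ∠JGW = 40°  [△GWJ]

∠JGW = 40°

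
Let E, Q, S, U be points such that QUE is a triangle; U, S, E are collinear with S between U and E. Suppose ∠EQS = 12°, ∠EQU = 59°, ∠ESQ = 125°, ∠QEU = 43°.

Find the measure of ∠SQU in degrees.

1. ∠EUQ = 78°  [△QUE]
2. ∠QSU = 55°  [linear pair at S on UE]
3. ∠QUS = 78°  [S on ray UE]
4. ∠SQU = 47°  [△QUS]

∠SQU = 47°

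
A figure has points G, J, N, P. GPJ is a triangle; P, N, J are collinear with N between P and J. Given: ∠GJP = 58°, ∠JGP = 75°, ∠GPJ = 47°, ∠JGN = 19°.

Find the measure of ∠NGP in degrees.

1. ∠GJN = 58°  [N on ray JP]
2. ∠GPN = 47°  [N on ray PJ]
3. ∠GNJ = 103°  [△GNJ]
4. ∠GNP = 77°  [linear pair at N on PJ]
5. ∠NGP = 56°  [△GPN]

∠NGP = 56°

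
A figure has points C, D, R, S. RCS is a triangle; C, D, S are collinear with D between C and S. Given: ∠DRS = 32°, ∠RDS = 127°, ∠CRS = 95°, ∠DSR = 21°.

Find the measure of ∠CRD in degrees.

∠CRD = 63°

1. ∠CDR = 53°  [linear pair at D on CS]
2. ∠CSR = 21°  [D on ray SC]
3. ∠RCS = 64°  [△RCS]
4. ∠DCR = 64°  [D on ray CS]
5. ∠CRD = 63°  [△RCD]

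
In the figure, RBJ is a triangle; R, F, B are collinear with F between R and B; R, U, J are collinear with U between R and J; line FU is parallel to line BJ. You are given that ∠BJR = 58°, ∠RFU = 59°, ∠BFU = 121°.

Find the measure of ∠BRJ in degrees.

∠BRJ = 63°

1. ∠FUR = 58°  [FU∥BJ, corresponding at U]
2. ∠FRU = 63°  [△RFU]
3. ∠BRJ = 63°  [F on RB, U on RJ]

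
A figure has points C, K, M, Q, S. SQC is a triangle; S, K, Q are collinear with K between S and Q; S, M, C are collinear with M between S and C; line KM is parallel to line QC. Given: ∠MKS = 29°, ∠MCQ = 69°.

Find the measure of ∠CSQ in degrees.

∠CSQ = 82°

1. ∠CQS = 29°  [KM∥QC, corresponding at K]
2. ∠QCS = 69°  [M on ray CS]
3. ∠CSQ = 82°  [△SQC]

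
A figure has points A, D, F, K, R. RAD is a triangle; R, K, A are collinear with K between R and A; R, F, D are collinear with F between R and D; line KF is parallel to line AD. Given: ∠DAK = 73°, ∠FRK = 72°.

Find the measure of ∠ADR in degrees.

1. ∠DAR = 73°  [K on ray AR]
2. ∠ARD = 72°  [K on RA, F on RD]
3. ∠ADR = 35°  [△RAD]

∠ADR = 35°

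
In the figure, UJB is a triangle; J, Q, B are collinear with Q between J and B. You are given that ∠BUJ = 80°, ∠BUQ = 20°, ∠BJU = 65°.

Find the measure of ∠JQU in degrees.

∠JQU = 55°

1. ∠JBU = 35°  [△UJB]
2. ∠QBU = 35°  [Q on ray BJ]
3. ∠BQU = 125°  [△UQB]
4. ∠JQU = 55°  [linear pair at Q on JB]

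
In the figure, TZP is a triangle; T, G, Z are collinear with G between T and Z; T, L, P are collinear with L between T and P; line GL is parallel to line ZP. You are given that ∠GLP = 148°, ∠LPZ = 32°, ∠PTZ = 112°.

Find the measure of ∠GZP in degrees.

∠GZP = 36°

1. ∠TPZ = 32°  [L on ray PT]
2. ∠PZT = 36°  [△TZP]
3. ∠GZP = 36°  [G on ray ZT]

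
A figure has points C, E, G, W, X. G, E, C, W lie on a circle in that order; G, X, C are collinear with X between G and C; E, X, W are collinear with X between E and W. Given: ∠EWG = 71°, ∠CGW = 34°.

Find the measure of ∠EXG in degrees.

1. ∠ECG = 71°  [same arc GE]
2. ∠CEW = 34°  [same arc CW]
3. ∠CXE = 75°  [△EXC]
4. ∠EXG = 105°  [linear pair at X on GC]

∠EXG = 105°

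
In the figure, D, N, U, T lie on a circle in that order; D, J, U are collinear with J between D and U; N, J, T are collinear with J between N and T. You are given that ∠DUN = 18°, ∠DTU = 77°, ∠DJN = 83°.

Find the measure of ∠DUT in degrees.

1. ∠DNU = 103°  [cyclic DNUT, opposite ∠N+∠T]
2. ∠TJU = 83°  [vertical angles at J]
3. ∠NDU = 59°  [△DNU]
4. ∠NTU = 59°  [same arc NU]
5. ∠DUT = 38°  [△UJT]

∠DUT = 38°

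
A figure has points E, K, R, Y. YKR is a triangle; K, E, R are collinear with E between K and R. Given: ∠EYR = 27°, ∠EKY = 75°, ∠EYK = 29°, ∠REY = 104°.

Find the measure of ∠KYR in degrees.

∠KYR = 56°

1. ∠ERY = 49°  [△YER]
2. ∠RKY = 75°  [E on ray KR]
3. ∠KRY = 49°  [E on ray RK]
4. ∠KYR = 56°  [△YKR]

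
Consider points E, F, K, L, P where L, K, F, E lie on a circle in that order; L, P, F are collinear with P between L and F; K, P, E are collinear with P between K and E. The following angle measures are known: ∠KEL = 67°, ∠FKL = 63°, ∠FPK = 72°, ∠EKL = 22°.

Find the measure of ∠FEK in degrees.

∠FEK = 50°

1. ∠KFL = 67°  [same arc LK]
2. ∠FLK = 50°  [△LKF]
3. ∠FEK = 50°  [same arc KF]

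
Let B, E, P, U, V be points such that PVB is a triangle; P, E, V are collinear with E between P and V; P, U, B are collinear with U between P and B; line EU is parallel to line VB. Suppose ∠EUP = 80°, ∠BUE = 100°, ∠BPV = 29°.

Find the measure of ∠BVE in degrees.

1. ∠PBV = 80°  [EU∥VB, corresponding at U]
2. ∠BVP = 71°  [△PVB]
3. ∠BVE = 71°  [E on ray VP]

∠BVE = 71°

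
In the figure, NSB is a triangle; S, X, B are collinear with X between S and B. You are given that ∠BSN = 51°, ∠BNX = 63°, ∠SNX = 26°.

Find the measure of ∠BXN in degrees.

1. ∠NSX = 51°  [X on ray SB]
2. ∠NXS = 103°  [△NSX]
3. ∠BXN = 77°  [linear pair at X on SB]

∠BXN = 77°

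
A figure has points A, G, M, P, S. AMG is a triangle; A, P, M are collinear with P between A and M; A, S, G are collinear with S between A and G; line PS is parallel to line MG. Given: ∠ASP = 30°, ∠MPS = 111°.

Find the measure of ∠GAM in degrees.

1. ∠APS = 69°  [linear pair at P on AM]
2. ∠PAS = 81°  [△APS]
3. ∠GAM = 81°  [P on AM, S on AG]

∠GAM = 81°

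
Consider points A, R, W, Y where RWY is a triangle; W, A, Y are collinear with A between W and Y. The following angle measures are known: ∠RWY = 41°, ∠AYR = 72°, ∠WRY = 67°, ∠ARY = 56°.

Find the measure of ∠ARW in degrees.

∠ARW = 11°

1. ∠AWR = 41°  [A on ray WY]
2. ∠RAY = 52°  [△RAY]
3. ∠RAW = 128°  [linear pair at A on WY]
4. ∠ARW = 11°  [△RWA]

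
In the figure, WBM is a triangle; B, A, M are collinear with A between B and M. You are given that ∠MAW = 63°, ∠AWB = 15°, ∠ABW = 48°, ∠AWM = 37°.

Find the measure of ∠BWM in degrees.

1. ∠AMW = 80°  [△WAM]
2. ∠MBW = 48°  [A on ray BM]
3. ∠BMW = 80°  [A on ray MB]
4. ∠BWM = 52°  [△WBM]

∠BWM = 52°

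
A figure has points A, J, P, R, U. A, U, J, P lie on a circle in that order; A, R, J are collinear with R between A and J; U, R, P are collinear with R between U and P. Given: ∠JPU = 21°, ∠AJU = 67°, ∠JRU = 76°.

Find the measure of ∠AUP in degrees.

∠AUP = 55°

1. ∠JAU = 21°  [same arc UJ]
2. ∠ARU = 104°  [linear pair at R on AJ]
3. ∠AUP = 55°  [△ARU]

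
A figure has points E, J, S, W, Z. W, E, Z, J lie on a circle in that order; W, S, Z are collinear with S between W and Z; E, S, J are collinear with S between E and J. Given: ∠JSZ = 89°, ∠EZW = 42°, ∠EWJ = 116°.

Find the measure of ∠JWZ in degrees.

1. ∠JSW = 91°  [linear pair at S on WZ]
2. ∠EJW = 42°  [same arc WE]
3. ∠JWZ = 47°  [△WSJ]

∠JWZ = 47°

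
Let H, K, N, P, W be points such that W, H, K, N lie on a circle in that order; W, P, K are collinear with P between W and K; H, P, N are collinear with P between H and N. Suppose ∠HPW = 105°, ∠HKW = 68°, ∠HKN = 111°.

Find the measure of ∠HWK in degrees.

1. ∠HPK = 75°  [linear pair at P on WK]
2. ∠KHN = 37°  [△HPK]
3. ∠HNK = 32°  [△HKN]
4. ∠HWK = 32°  [same arc HK]

∠HWK = 32°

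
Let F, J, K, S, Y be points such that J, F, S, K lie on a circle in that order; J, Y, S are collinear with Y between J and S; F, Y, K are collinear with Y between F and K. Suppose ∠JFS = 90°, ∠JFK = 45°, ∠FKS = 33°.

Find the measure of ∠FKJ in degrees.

1. ∠JKS = 90°  [cyclic JFSK, opposite ∠F+∠K]
2. ∠JSK = 45°  [same arc JK]
3. ∠KYS = 102°  [△SYK]
4. ∠KJS = 45°  [△JSK]
5. ∠JYK = 78°  [linear pair at Y on JS]
6. ∠FKJ = 57°  [△JYK]

∠FKJ = 57°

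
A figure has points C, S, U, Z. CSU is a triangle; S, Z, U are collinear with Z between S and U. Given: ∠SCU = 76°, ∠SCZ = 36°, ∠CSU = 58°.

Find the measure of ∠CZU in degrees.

1. ∠CSZ = 58°  [Z on ray SU]
2. ∠CZS = 86°  [△CSZ]
3. ∠CZU = 94°  [linear pair at Z on SU]

∠CZU = 94°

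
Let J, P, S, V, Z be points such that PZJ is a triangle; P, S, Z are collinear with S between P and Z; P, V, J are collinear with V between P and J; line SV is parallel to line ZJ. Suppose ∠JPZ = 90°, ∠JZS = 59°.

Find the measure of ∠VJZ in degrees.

∠VJZ = 31°

1. ∠JZP = 59°  [S on ray ZP]
2. ∠PJZ = 31°  [△PZJ]
3. ∠VJZ = 31°  [V on ray JP]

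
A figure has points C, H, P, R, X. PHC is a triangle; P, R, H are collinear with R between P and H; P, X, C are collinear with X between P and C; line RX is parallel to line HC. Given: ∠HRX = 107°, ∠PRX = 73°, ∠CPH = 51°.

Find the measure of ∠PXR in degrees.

1. ∠CHP = 73°  [RX∥HC, corresponding at R]
2. ∠HCP = 56°  [△PHC]
3. ∠PXR = 56°  [RX∥HC, corresponding at X]

∠PXR = 56°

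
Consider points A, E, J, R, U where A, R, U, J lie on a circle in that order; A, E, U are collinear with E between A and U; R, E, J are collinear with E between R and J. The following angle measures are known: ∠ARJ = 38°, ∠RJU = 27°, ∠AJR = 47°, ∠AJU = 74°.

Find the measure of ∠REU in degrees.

∠REU = 65°

1. ∠RAU = 27°  [same arc RU]
2. ∠AER = 115°  [△AER]
3. ∠REU = 65°  [linear pair at E on AU]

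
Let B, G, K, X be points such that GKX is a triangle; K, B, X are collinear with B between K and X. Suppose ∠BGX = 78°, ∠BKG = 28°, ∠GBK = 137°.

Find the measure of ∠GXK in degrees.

1. ∠GBX = 43°  [linear pair at B on KX]
2. ∠BXG = 59°  [△GBX]
3. ∠GXK = 59°  [B on ray XK]

∠GXK = 59°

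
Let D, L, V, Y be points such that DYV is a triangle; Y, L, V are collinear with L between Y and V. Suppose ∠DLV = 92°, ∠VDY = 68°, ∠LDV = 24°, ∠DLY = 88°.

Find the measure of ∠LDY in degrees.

1. ∠DVL = 64°  [△DLV]
2. ∠DVY = 64°  [L on ray VY]
3. ∠DYV = 48°  [△DYV]
4. ∠DYL = 48°  [L on ray YV]
5. ∠LDY = 44°  [△DYL]

∠LDY = 44°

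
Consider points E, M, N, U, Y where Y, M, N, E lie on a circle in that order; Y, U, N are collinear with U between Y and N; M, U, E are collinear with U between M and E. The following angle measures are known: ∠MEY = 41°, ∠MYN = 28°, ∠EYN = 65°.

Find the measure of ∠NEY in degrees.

∠NEY = 69°

1. ∠MNY = 41°  [same arc YM]
2. ∠NMY = 111°  [△YMN]
3. ∠NEY = 69°  [cyclic YMNE, opposite ∠M+∠E]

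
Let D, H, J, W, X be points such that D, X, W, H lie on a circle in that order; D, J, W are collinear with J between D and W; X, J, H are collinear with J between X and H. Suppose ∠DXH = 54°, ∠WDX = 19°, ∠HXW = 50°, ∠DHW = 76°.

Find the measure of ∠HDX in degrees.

1. ∠WHX = 19°  [same arc XW]
2. ∠HWX = 111°  [△XWH]
3. ∠HDX = 69°  [cyclic DXWH, opposite ∠D+∠W]

∠HDX = 69°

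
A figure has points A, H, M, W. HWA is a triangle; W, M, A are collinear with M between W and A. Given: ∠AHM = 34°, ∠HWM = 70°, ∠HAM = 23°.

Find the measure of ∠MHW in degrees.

∠MHW = 53°

1. ∠AMH = 123°  [△HMA]
2. ∠HMW = 57°  [linear pair at M on WA]
3. ∠MHW = 53°  [△HWM]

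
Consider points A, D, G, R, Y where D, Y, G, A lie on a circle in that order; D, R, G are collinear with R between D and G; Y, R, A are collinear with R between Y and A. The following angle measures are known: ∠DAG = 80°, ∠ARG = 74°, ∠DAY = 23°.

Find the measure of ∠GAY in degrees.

1. ∠DYG = 100°  [cyclic DYGA, opposite ∠Y+∠A]
2. ∠DGY = 23°  [same arc DY]
3. ∠GDY = 57°  [△DYG]
4. ∠GAY = 57°  [same arc YG]

∠GAY = 57°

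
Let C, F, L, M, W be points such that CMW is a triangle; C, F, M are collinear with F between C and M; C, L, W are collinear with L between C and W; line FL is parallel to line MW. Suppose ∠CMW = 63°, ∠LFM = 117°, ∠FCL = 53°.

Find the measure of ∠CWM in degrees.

1. ∠CFL = 63°  [FL∥MW, corresponding at F]
2. ∠CLF = 64°  [△CFL]
3. ∠CWM = 64°  [FL∥MW, corresponding at L]

∠CWM = 64°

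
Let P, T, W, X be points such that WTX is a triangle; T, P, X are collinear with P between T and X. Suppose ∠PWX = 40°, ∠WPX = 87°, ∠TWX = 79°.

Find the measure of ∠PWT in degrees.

1. ∠PXW = 53°  [△WPX]
2. ∠TPW = 93°  [linear pair at P on TX]
3. ∠TXW = 53°  [P on ray XT]
4. ∠WTX = 48°  [△WTX]
5. ∠PTW = 48°  [P on ray TX]
6. ∠PWT = 39°  [△WTP]

∠PWT = 39°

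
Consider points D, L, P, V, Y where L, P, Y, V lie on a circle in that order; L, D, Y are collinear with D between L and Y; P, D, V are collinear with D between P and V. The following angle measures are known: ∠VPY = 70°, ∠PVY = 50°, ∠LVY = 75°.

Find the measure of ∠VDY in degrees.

1. ∠VLY = 70°  [same arc YV]
2. ∠LYV = 35°  [△LYV]
3. ∠VDY = 95°  [△YDV]

∠VDY = 95°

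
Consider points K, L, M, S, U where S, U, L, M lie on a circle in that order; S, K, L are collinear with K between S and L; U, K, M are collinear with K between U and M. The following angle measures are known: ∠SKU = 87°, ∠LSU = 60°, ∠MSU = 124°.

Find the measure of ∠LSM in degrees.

∠LSM = 64°

1. ∠LKM = 87°  [vertical angles at K]
2. ∠MUS = 33°  [△SKU]
3. ∠SMU = 23°  [△SUM]
4. ∠MKS = 93°  [linear pair at K on SL]
5. ∠LSM = 64°  [△SKM]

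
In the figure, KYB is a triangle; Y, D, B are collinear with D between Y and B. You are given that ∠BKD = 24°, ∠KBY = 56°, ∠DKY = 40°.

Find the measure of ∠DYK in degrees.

∠DYK = 60°

1. ∠DBK = 56°  [D on ray BY]
2. ∠BDK = 100°  [△KDB]
3. ∠KDY = 80°  [linear pair at D on YB]
4. ∠DYK = 60°  [△KYD]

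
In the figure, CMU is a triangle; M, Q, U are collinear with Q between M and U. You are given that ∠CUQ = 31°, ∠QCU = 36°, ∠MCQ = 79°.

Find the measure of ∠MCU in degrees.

∠MCU = 115°

1. ∠CQU = 113°  [△CQU]
2. ∠CUM = 31°  [Q on ray UM]
3. ∠CQM = 67°  [linear pair at Q on MU]
4. ∠CMQ = 34°  [△CMQ]
5. ∠CMU = 34°  [Q on ray MU]
6. ∠MCU = 115°  [△CMU]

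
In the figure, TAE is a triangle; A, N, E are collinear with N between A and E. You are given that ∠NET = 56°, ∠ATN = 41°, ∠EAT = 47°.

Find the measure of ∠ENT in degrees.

∠ENT = 88°

1. ∠NAT = 47°  [N on ray AE]
2. ∠ANT = 92°  [△TAN]
3. ∠ENT = 88°  [linear pair at N on AE]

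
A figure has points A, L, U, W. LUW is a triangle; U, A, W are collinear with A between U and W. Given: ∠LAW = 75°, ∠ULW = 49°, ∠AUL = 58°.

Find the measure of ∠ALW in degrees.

∠ALW = 32°

1. ∠LUW = 58°  [A on ray UW]
2. ∠LWU = 73°  [△LUW]
3. ∠AWL = 73°  [A on ray WU]
4. ∠ALW = 32°  [△LAW]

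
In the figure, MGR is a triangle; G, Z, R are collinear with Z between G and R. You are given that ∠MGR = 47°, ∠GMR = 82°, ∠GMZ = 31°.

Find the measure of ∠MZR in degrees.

∠MZR = 78°

1. ∠MGZ = 47°  [Z on ray GR]
2. ∠GZM = 102°  [△MGZ]
3. ∠MZR = 78°  [linear pair at Z on GR]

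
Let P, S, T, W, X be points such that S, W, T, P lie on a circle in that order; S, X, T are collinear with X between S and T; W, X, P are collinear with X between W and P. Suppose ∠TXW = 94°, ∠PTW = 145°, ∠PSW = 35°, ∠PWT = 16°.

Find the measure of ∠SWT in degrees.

∠SWT = 91°

1. ∠STW = 70°  [△WXT]
2. ∠TPW = 19°  [△WTP]
3. ∠TSW = 19°  [same arc WT]
4. ∠SWT = 91°  [△SWT]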